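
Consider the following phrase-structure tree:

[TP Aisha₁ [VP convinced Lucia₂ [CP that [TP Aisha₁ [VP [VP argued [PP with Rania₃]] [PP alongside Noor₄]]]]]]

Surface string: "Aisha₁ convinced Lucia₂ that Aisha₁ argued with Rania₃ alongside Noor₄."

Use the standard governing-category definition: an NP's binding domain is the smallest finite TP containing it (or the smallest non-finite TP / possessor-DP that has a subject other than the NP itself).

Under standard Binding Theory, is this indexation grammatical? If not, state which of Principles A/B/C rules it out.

Principle C

The two coindexed NPs are *Aisha₁* (the lower occurrence) and *Aisha₁* (the higher occurrence).
*Aisha₁* (the lower occurrence) is an R-expression. Principle C requires it to be free everywhere.
*Aisha₁* (the higher occurrence) c-commands it and carries the same index.
The R-expression is bound → Principle C violation.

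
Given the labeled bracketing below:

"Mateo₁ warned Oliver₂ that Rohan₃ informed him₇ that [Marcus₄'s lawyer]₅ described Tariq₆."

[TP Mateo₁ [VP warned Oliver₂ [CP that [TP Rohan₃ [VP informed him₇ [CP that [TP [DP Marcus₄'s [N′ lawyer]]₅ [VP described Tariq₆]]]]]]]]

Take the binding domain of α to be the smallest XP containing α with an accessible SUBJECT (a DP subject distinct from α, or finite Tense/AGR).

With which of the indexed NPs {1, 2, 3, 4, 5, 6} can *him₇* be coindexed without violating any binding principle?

*him* is a pronoun, so Principle B applies: it must be free in its binding domain.
Binding domain of *him₇*: the embedded TP, whose subject is Rohan₃.
*Mateo₁* c-commands the pronoun but from outside its binding domain, and is not c-commanded by it → coindexation permitted.
*Oliver₂* c-commands the pronoun but from outside its binding domain, and is not c-commanded by it → coindexation permitted.
*Rohan₃* c-commands the pronoun within its binding domain → coindexation would violate Principle B.
*Marcus₄*: the pronoun c-commands this R-expression → coindexation would violate Principle C on *Marcus₄*.
*[Marcus₄'s lawyer]₅*: the pronoun c-commands this R-expression → coindexation would violate Principle C on *[Marcus₄'s lawyer]₅*.
*Tariq₆*: the pronoun c-commands this R-expression → coindexation would violate Principle C on *Tariq₆*.

{1, 2}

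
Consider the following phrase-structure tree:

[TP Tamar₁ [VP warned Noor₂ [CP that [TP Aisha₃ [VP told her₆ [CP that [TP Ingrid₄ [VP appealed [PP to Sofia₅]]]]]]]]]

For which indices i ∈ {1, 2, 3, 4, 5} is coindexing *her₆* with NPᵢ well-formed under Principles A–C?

{1, 2}

*her* is a pronoun, so Principle B applies: it must be free in its binding domain.
Binding domain of *her₆*: the embedded TP, whose subject is Aisha₃.
*Tamar₁* c-commands the pronoun but from outside its binding domain, and is not c-commanded by it → coindexation permitted.
*Noor₂* c-commands the pronoun but from outside its binding domain, and is not c-commanded by it → coindexation permitted.
*Aisha₃* c-commands the pronoun within its binding domain → coindexation would violate Principle B.
*Ingrid₄*: the pronoun c-commands this R-expression → coindexation would violate Principle C on *Ingrid₄*.
*Sofia₅*: the pronoun c-commands this R-expression → coindexation would violate Principle C on *Sofia₅*.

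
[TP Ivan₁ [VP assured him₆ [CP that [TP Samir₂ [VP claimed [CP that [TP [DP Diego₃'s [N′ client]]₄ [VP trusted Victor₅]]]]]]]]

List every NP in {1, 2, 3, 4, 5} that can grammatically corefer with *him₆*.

none

*him* is a pronoun, so Principle B applies: it must be free in its binding domain.
Binding domain of *him₆*: the matrix TP, whose subject is Ivan₁.
*Ivan₁* c-commands the pronoun within its binding domain → coindexation would violate Principle B.
*Samir₂*: the pronoun c-commands this R-expression → coindexation would violate Principle C on *Samir₂*.
*Diego₃*: the pronoun c-commands this R-expression → coindexation would violate Principle C on *Diego₃*.
*[Diego₃'s client]₄*: the pronoun c-commands this R-expression → coindexation would violate Principle C on *[Diego₃'s client]₄*.
*Victor₅*: the pronoun c-commands this R-expression → coindexation would violate Principle C on *Victor₅*.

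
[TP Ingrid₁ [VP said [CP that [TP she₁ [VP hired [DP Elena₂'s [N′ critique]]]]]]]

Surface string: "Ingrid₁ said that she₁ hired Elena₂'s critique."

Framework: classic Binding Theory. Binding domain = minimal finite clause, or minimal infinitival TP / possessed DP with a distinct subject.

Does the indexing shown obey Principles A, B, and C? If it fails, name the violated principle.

grammatical

The two coindexed NPs are *Ingrid₁* and *she₁*.
*she₁* is a pronoun; nothing c-commands it within its binding domain (the embedded TP.), so Principle B holds trivially.
*Ingrid₁* is an R-expression; *she₁* does not c-command it, and no other NP shares its index, so Principle C is satisfied.
All principles are respected.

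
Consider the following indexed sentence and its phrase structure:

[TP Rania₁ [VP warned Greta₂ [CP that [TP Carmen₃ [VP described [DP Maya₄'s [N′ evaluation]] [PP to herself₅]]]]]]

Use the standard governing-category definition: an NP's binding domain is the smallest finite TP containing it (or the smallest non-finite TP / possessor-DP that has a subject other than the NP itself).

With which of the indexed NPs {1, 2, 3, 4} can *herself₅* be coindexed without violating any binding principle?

*herself* is an anaphor, so Principle A applies: it must be bound in its binding domain.
Binding domain of *herself₅*: the embedded TP, whose subject is Carmen₃.
*Rania₁* c-commands the anaphor but is outside its binding domain → cannot satisfy Principle A.
*Greta₂* c-commands the anaphor but is outside its binding domain → cannot satisfy Principle A.
*Carmen₃* c-commands the anaphor within its binding domain → licit binder.
*Maya₄* does not c-command the anaphor → cannot bind it.

{3}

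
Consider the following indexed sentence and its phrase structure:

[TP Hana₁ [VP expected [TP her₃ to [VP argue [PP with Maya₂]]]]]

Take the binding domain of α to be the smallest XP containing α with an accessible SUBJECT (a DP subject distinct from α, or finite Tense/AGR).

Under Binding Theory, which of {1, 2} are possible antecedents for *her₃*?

*her* is a pronoun, so Principle B applies: it must be free in its binding domain.
Binding domain of *her₃*: the matrix TP, whose subject is Hana₁.
*Hana₁* c-commands the pronoun within its binding domain → coindexation would violate Principle B.
*Maya₂*: the pronoun c-commands this R-expression → coindexation would violate Principle C on *Maya₂*.

none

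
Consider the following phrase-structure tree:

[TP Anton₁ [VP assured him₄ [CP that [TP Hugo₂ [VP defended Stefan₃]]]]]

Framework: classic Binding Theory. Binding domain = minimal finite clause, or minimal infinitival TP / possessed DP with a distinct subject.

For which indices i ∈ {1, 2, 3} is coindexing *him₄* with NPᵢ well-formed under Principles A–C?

*him* is a pronoun, so Principle B applies: it must be free in its binding domain.
Binding domain of *him₄*: the matrix TP, whose subject is Anton₁.
*Anton₁* c-commands the pronoun within its binding domain → coindexation would violate Principle B.
*Hugo₂*: the pronoun c-commands this R-expression → coindexation would violate Principle C on *Hugo₂*.
*Stefan₃*: the pronoun c-commands this R-expression → coindexation would violate Principle C on *Stefan₃*.

none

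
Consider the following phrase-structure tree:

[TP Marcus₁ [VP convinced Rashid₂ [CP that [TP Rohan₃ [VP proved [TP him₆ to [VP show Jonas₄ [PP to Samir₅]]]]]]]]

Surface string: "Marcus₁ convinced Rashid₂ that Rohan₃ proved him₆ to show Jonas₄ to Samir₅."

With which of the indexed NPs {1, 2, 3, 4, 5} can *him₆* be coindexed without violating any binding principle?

{1, 2}

*him* is a pronoun, so Principle B applies: it must be free in its binding domain.
Binding domain of *him₆*: the embedded TP, whose subject is Rohan₃.
*Marcus₁* c-commands the pronoun but from outside its binding domain, and is not c-commanded by it → coindexation permitted.
*Rashid₂* c-commands the pronoun but from outside its binding domain, and is not c-commanded by it → coindexation permitted.
*Rohan₃* c-commands the pronoun within its binding domain → coindexation would violate Principle B.
*Jonas₄*: the pronoun c-commands this R-expression → coindexation would violate Principle C on *Jonas₄*.
*Samir₅*: the pronoun c-commands this R-expression → coindexation would violate Principle C on *Samir₅*.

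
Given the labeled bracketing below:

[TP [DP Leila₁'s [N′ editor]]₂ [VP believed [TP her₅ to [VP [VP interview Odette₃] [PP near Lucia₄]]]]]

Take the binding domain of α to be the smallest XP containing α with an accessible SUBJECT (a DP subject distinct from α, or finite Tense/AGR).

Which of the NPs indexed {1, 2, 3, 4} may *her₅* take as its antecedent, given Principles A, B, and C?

{1}

*her* is a pronoun, so Principle B applies: it must be free in its binding domain.
Binding domain of *her₅*: the matrix TP, whose subject is [Leila₁'s editor]₂.
*Leila₁* and the pronoun do not c-command one another → neither Principle B nor Principle C is at stake; coindexation permitted.
*[Leila₁'s editor]₂* c-commands the pronoun within its binding domain → coindexation would violate Principle B.
*Odette₃*: the pronoun c-commands this R-expression → coindexation would violate Principle C on *Odette₃*.
*Lucia₄*: the pronoun c-commands this R-expression → coindexation would violate Principle C on *Lucia₄*.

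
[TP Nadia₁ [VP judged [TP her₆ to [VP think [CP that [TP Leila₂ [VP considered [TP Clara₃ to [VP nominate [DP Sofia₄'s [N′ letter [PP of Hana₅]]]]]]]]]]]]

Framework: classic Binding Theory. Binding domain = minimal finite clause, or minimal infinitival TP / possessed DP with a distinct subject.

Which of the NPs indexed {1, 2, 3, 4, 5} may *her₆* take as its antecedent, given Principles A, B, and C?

*her* is a pronoun, so Principle B applies: it must be free in its binding domain.
Binding domain of *her₆*: the matrix TP, whose subject is Nadia₁.
*Nadia₁* c-commands the pronoun within its binding domain → coindexation would violate Principle B.
*Leila₂*: the pronoun c-commands this R-expression → coindexation would violate Principle C on *Leila₂*.
*Clara₃*: the pronoun c-commands this R-expression → coindexation would violate Principle C on *Clara₃*.
*Sofia₄*: the pronoun c-commands this R-expression → coindexation would violate Principle C on *Sofia₄*.
*Hana₅*: the pronoun c-commands this R-expression → coindexation would violate Principle C on *Hana₅*.

none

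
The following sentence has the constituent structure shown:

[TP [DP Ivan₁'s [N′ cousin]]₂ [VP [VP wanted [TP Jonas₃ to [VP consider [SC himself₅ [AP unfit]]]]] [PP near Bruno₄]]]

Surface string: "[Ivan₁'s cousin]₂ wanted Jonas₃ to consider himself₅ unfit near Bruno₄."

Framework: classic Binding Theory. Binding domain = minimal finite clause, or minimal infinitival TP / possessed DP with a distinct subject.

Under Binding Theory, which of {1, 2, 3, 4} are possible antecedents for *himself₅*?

{3}

*himself* is an anaphor, so Principle A applies: it must be bound in its binding domain.
Binding domain of *himself₅*: the embedded TP, whose subject is Jonas₃.
*Ivan₁* does not c-command the anaphor → cannot bind it.
*[Ivan₁'s cousin]₂* c-commands the anaphor but is outside its binding domain → cannot satisfy Principle A.
*Jonas₃* c-commands the anaphor within its binding domain → licit binder.
*Bruno₄* does not c-command the anaphor → cannot bind it.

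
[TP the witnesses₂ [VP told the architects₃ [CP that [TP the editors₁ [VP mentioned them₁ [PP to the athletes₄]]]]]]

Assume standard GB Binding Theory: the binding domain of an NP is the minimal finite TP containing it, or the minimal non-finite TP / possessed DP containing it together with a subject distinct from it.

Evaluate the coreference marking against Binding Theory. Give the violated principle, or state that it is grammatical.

The two coindexed NPs are *the editors₁* and *them₁*.
*them₁* is a pronoun. Its binding domain is the embedded TP, whose subject is the editors₁.
*the editors₁* c-commands it within that domain and carries the same index.
The pronoun is locally bound → Principle B violation.

Principle B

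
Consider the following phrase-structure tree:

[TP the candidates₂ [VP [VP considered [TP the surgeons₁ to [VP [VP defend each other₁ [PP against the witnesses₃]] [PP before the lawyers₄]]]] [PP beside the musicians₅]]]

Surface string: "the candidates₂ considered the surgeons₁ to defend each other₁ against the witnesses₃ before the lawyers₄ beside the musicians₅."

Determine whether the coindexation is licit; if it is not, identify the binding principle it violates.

grammatical

The two coindexed NPs are *the surgeons₁* and *each other₁*.
*each other₁* is an anaphor; its binding domain is the embedded TP, whose subject is the surgeons₁. *the surgeons₁* c-commands it within that domain and shares its index, so Principle A is satisfied.
*the surgeons₁* is an R-expression; *each other₁* does not c-command it, and no other NP shares its index, so Principle C is satisfied.
All principles are respected.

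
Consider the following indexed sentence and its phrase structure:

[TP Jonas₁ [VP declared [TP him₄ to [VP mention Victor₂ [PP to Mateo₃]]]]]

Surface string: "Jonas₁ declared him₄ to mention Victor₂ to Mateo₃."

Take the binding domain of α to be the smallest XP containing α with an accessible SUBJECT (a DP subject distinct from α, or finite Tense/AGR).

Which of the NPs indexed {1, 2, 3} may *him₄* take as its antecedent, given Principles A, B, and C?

none

*him* is a pronoun, so Principle B applies: it must be free in its binding domain.
Binding domain of *him₄*: the matrix TP, whose subject is Jonas₁.
*Jonas₁* c-commands the pronoun within its binding domain → coindexation would violate Principle B.
*Victor₂*: the pronoun c-commands this R-expression → coindexation would violate Principle C on *Victor₂*.
*Mateo₃*: the pronoun c-commands this R-expression → coindexation would violate Principle C on *Mateo₃*.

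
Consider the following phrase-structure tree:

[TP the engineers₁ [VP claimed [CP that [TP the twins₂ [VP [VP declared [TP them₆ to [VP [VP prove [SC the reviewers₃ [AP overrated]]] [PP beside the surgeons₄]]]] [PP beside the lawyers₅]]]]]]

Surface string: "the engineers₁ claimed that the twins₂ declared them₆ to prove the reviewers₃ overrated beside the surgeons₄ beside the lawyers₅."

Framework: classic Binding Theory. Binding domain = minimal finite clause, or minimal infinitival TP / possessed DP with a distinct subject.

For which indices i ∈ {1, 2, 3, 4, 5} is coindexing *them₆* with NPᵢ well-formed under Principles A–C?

{1, 5}

*them* is a pronoun, so Principle B applies: it must be free in its binding domain.
Binding domain of *them₆*: the embedded TP, whose subject is the twins₂.
*the engineers₁* c-commands the pronoun but from outside its binding domain, and is not c-commanded by it → coindexation permitted.
*the twins₂* c-commands the pronoun within its binding domain → coindexation would violate Principle B.
*the reviewers₃*: the pronoun c-commands this R-expression → coindexation would violate Principle C on *the reviewers₃*.
*the surgeons₄*: the pronoun c-commands this R-expression → coindexation would violate Principle C on *the surgeons₄*.
*the lawyers₅* and the pronoun do not c-command one another → neither Principle B nor Principle C is at stake; coindexation permitted.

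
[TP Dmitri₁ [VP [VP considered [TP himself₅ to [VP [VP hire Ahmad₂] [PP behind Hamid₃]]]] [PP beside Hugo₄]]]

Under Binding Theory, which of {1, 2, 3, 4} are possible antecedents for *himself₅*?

{1}

*himself* is an anaphor, so Principle A applies: it must be bound in its binding domain.
Binding domain of *himself₅*: the matrix TP, whose subject is Dmitri₁.
*Dmitri₁* c-commands the anaphor within its binding domain → licit binder.
*Ahmad₂* does not c-command the anaphor → cannot bind it.
*Hamid₃* does not c-command the anaphor → cannot bind it.
*Hugo₄* does not c-command the anaphor → cannot bind it.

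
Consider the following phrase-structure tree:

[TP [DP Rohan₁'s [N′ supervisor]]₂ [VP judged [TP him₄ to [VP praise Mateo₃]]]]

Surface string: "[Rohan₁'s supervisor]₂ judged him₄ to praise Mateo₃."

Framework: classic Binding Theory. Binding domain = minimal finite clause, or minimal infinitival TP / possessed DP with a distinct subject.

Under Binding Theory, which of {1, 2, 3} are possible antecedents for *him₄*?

*him* is a pronoun, so Principle B applies: it must be free in its binding domain.
Binding domain of *him₄*: the matrix TP, whose subject is [Rohan₁'s supervisor]₂.
*Rohan₁* and the pronoun do not c-command one another → neither Principle B nor Principle C is at stake; coindexation permitted.
*[Rohan₁'s supervisor]₂* c-commands the pronoun within its binding domain → coindexation would violate Principle B.
*Mateo₃*: the pronoun c-commands this R-expression → coindexation would violate Principle C on *Mateo₃*.

{1}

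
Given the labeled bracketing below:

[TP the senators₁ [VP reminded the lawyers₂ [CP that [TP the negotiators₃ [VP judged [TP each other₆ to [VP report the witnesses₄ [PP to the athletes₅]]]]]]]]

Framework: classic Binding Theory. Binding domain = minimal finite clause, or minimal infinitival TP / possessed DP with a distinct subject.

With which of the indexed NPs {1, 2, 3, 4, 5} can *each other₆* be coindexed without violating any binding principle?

*each other* is an anaphor, so Principle A applies: it must be bound in its binding domain.
Binding domain of *each other₆*: the embedded TP, whose subject is the negotiators₃.
*the senators₁* c-commands the anaphor but is outside its binding domain → cannot satisfy Principle A.
*the lawyers₂* c-commands the anaphor but is outside its binding domain → cannot satisfy Principle A.
*the negotiators₃* c-commands the anaphor within its binding domain → licit binder.
*the witnesses₄* does not c-command the anaphor → cannot bind it.
*the athletes₅* does not c-command the anaphor → cannot bind it.

{3}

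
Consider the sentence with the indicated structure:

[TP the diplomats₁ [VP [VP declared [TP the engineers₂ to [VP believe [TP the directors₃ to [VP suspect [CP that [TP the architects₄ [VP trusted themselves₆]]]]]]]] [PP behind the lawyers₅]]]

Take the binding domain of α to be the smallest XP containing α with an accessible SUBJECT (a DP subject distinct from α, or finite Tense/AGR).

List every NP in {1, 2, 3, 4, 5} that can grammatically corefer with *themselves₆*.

{4}

*themselves* is an anaphor, so Principle A applies: it must be bound in its binding domain.
Binding domain of *themselves₆*: the embedded TP, whose subject is the architects₄.
*the diplomats₁* c-commands the anaphor but is outside its binding domain → cannot satisfy Principle A.
*the engineers₂* c-commands the anaphor but is outside its binding domain → cannot satisfy Principle A.
*the directors₃* c-commands the anaphor but is outside its binding domain → cannot satisfy Principle A.
*the architects₄* c-commands the anaphor within its binding domain → licit binder.
*the lawyers₅* does not c-command the anaphor → cannot bind it.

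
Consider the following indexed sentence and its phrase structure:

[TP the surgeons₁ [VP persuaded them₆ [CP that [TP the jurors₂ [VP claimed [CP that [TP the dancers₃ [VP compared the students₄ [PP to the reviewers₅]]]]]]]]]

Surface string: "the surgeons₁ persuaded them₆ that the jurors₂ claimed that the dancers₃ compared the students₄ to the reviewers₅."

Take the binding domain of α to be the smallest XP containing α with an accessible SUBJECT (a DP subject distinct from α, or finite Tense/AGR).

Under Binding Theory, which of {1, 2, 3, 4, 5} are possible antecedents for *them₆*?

*them* is a pronoun, so Principle B applies: it must be free in its binding domain.
Binding domain of *them₆*: the matrix TP, whose subject is the surgeons₁.
*the surgeons₁* c-commands the pronoun within its binding domain → coindexation would violate Principle B.
*the jurors₂*: the pronoun c-commands this R-expression → coindexation would violate Principle C on *the jurors₂*.
*the dancers₃*: the pronoun c-commands this R-expression → coindexation would violate Principle C on *the dancers₃*.
*the students₄*: the pronoun c-commands this R-expression → coindexation would violate Principle C on *the students₄*.
*the reviewers₅*: the pronoun c-commands this R-expression → coindexation would violate Principle C on *the reviewers₅*.

none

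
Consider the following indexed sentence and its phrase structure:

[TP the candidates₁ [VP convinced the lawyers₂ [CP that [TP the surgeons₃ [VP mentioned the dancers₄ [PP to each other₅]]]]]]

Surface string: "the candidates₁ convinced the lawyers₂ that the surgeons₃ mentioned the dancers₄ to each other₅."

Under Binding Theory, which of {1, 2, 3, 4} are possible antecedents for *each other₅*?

{3, 4}

*each other* is an anaphor, so Principle A applies: it must be bound in its binding domain.
Binding domain of *each other₅*: the embedded TP, whose subject is the surgeons₃.
*the candidates₁* c-commands the anaphor but is outside its binding domain → cannot satisfy Principle A.
*the lawyers₂* c-commands the anaphor but is outside its binding domain → cannot satisfy Principle A.
*the surgeons₃* c-commands the anaphor within its binding domain → licit binder.
*the dancers₄* c-commands the anaphor within its binding domain → licit binder.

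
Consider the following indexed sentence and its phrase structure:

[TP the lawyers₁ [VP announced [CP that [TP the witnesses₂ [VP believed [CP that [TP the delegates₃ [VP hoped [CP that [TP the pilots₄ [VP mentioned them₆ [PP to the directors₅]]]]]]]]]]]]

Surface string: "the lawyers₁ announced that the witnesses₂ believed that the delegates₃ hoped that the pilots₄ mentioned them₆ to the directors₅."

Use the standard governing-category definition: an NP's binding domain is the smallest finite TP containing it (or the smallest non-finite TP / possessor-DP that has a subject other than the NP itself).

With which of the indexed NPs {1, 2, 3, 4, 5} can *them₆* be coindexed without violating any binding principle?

{1, 2, 3}

*them* is a pronoun, so Principle B applies: it must be free in its binding domain.
Binding domain of *them₆*: the embedded TP, whose subject is the pilots₄.
*the lawyers₁* c-commands the pronoun but from outside its binding domain, and is not c-commanded by it → coindexation permitted.
*the witnesses₂* c-commands the pronoun but from outside its binding domain, and is not c-commanded by it → coindexation permitted.
*the delegates₃* c-commands the pronoun but from outside its binding domain, and is not c-commanded by it → coindexation permitted.
*the pilots₄* c-commands the pronoun within its binding domain → coindexation would violate Principle B.
*the directors₅*: the pronoun c-commands this R-expression → coindexation would violate Principle C on *the directors₅*.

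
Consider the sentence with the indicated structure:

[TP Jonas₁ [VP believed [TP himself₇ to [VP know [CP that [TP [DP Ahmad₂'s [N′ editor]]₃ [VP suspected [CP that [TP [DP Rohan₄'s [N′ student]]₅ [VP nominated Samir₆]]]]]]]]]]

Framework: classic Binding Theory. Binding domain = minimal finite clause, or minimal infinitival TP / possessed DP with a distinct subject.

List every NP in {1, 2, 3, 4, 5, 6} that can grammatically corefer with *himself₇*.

{1}

*himself* is an anaphor, so Principle A applies: it must be bound in its binding domain.
Binding domain of *himself₇*: the matrix TP, whose subject is Jonas₁.
*Jonas₁* c-commands the anaphor within its binding domain → licit binder.
*Ahmad₂* does not c-command the anaphor → cannot bind it.
*[Ahmad₂'s editor]₃* does not c-command the anaphor → cannot bind it.
*Rohan₄* does not c-command the anaphor → cannot bind it.
*[Rohan₄'s student]₅* does not c-command the anaphor → cannot bind it.
*Samir₆* does not c-command the anaphor → cannot bind it.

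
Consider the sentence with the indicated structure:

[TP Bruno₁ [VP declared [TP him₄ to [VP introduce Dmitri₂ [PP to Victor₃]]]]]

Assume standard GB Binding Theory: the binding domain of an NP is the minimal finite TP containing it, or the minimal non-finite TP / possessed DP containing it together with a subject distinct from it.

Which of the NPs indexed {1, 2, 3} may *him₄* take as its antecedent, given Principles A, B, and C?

none

*him* is a pronoun, so Principle B applies: it must be free in its binding domain.
Binding domain of *him₄*: the matrix TP, whose subject is Bruno₁.
*Bruno₁* c-commands the pronoun within its binding domain → coindexation would violate Principle B.
*Dmitri₂*: the pronoun c-commands this R-expression → coindexation would violate Principle C on *Dmitri₂*.
*Victor₃*: the pronoun c-commands this R-expression → coindexation would violate Principle C on *Victor₃*.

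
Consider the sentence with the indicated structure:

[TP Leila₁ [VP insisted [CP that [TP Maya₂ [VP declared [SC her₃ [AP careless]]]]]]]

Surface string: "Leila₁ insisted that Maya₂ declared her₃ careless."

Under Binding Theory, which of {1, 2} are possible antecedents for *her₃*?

*her* is a pronoun, so Principle B applies: it must be free in its binding domain.
Binding domain of *her₃*: the embedded TP, whose subject is Maya₂.
*Leila₁* c-commands the pronoun but from outside its binding domain, and is not c-commanded by it → coindexation permitted.
*Maya₂* c-commands the pronoun within its binding domain → coindexation would violate Principle B.

{1}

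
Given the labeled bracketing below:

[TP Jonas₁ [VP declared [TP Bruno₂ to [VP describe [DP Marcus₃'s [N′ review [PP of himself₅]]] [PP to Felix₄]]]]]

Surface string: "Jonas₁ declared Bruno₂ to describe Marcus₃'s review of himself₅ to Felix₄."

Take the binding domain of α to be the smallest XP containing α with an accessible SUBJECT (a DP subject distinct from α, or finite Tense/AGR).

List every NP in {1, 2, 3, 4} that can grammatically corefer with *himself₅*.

{3}

*himself* is an anaphor, so Principle A applies: it must be bound in its binding domain.
Binding domain of *himself₅*: the possessed DP, whose subject is Marcus₃.
*Jonas₁* c-commands the anaphor but is outside its binding domain → cannot satisfy Principle A.
*Bruno₂* c-commands the anaphor but is outside its binding domain → cannot satisfy Principle A.
*Marcus₃* c-commands the anaphor within its binding domain → licit binder.
*Felix₄* does not c-command the anaphor → cannot bind it.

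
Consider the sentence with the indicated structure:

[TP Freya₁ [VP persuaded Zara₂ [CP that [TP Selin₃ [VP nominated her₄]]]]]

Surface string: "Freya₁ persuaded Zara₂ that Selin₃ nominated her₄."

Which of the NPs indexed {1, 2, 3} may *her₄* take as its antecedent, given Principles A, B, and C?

{1, 2}

*her* is a pronoun, so Principle B applies: it must be free in its binding domain.
Binding domain of *her₄*: the embedded TP, whose subject is Selin₃.
*Freya₁* c-commands the pronoun but from outside its binding domain, and is not c-commanded by it → coindexation permitted.
*Zara₂* c-commands the pronoun but from outside its binding domain, and is not c-commanded by it → coindexation permitted.
*Selin₃* c-commands the pronoun within its binding domain → coindexation would violate Principle B.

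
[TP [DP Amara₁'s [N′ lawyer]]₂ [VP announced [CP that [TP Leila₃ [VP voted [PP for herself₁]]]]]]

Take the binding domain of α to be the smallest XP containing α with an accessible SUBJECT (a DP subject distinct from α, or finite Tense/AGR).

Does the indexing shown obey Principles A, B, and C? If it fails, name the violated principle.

Principle A

The two coindexed NPs are *Amara₁* and *herself₁*.
*herself₁* is an anaphor. Principle A requires it to be bound within its binding domain — the embedded TP, whose subject is Leila₃.
Within that domain it is c-commanded by *Leila₃*, which does not share its index.
*Amara₁* does not c-command the anaphor at all.
The anaphor is unbound in its domain → Principle A violation.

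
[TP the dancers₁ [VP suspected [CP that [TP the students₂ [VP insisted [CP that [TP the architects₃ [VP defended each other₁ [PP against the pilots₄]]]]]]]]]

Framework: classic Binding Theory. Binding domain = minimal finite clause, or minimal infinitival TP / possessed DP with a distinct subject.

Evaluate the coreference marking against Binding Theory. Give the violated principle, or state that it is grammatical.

The two coindexed NPs are *the dancers₁* and *each other₁*.
*each other₁* is an anaphor. Principle A requires it to be bound within its binding domain — the embedded TP, whose subject is the architects₃.
Within that domain it is c-commanded by *the architects₃*, which does not share its index.
*the dancers₁* does c-command the anaphor, but from outside its binding domain.
The anaphor is unbound in its domain → Principle A violation.

Principle A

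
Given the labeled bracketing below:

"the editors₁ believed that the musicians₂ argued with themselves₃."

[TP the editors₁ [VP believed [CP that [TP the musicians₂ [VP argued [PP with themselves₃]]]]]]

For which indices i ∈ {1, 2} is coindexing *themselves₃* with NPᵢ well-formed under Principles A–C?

{2}

*themselves* is an anaphor, so Principle A applies: it must be bound in its binding domain.
Binding domain of *themselves₃*: the embedded TP, whose subject is the musicians₂.
*the editors₁* c-commands the anaphor but is outside its binding domain → cannot satisfy Principle A.
*the musicians₂* c-commands the anaphor within its binding domain → licit binder.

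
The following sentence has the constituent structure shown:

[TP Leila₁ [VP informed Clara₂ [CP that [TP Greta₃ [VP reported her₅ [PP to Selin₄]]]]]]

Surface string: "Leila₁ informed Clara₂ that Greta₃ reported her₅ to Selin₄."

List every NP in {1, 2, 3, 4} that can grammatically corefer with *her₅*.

*her* is a pronoun, so Principle B applies: it must be free in its binding domain.
Binding domain of *her₅*: the embedded TP, whose subject is Greta₃.
*Leila₁* c-commands the pronoun but from outside its binding domain, and is not c-commanded by it → coindexation permitted.
*Clara₂* c-commands the pronoun but from outside its binding domain, and is not c-commanded by it → coindexation permitted.
*Greta₃* c-commands the pronoun within its binding domain → coindexation would violate Principle B.
*Selin₄*: the pronoun c-commands this R-expression → coindexation would violate Principle C on *Selin₄*.

{1, 2}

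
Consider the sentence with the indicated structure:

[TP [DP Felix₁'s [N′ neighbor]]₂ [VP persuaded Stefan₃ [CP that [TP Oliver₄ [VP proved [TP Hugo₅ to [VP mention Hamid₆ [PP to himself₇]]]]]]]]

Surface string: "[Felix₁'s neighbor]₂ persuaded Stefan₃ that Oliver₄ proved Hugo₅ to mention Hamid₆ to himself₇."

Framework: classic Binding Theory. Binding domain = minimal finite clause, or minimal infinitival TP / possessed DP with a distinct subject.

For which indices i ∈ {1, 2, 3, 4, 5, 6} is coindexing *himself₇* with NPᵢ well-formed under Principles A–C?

{5, 6}

*himself* is an anaphor, so Principle A applies: it must be bound in its binding domain.
Binding domain of *himself₇*: the embedded TP, whose subject is Hugo₅.
*Felix₁* does not c-command the anaphor → cannot bind it.
*[Felix₁'s neighbor]₂* c-commands the anaphor but is outside its binding domain → cannot satisfy Principle A.
*Stefan₃* c-commands the anaphor but is outside its binding domain → cannot satisfy Principle A.
*Oliver₄* c-commands the anaphor but is outside its binding domain → cannot satisfy Principle A.
*Hugo₅* c-commands the anaphor within its binding domain → licit binder.
*Hamid₆* c-commands the anaphor within its binding domain → licit binder.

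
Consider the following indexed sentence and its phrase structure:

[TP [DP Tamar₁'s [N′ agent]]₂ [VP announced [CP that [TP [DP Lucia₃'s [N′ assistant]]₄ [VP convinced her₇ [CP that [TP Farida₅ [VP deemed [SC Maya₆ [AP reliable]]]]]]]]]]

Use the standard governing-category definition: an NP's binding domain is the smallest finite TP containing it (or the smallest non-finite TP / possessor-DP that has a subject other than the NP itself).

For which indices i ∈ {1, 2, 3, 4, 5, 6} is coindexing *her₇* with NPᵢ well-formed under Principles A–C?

*her* is a pronoun, so Principle B applies: it must be free in its binding domain.
Binding domain of *her₇*: the embedded TP, whose subject is [Lucia₃'s assistant]₄.
*Tamar₁* and the pronoun do not c-command one another → neither Principle B nor Principle C is at stake; coindexation permitted.
*[Tamar₁'s agent]₂* c-commands the pronoun but from outside its binding domain, and is not c-commanded by it → coindexation permitted.
*Lucia₃* and the pronoun do not c-command one another → neither Principle B nor Principle C is at stake; coindexation permitted.
*[Lucia₃'s assistant]₄* c-commands the pronoun within its binding domain → coindexation would violate Principle B.
*Farida₅*: the pronoun c-commands this R-expression → coindexation would violate Principle C on *Farida₅*.
*Maya₆*: the pronoun c-commands this R-expression → coindexation would violate Principle C on *Maya₆*.

{1, 2, 3}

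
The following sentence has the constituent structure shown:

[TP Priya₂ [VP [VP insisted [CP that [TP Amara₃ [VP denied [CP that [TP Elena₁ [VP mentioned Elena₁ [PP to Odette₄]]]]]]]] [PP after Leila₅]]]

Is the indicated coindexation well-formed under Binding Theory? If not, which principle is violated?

Principle C

The two coindexed NPs are *Elena₁* (the higher occurrence) and *Elena₁* (the lower occurrence).
*Elena₁* (the lower occurrence) is an R-expression. Principle C requires it to be free everywhere.
*Elena₁* (the higher occurrence) c-commands it and carries the same index.
The R-expression is bound → Principle C violation.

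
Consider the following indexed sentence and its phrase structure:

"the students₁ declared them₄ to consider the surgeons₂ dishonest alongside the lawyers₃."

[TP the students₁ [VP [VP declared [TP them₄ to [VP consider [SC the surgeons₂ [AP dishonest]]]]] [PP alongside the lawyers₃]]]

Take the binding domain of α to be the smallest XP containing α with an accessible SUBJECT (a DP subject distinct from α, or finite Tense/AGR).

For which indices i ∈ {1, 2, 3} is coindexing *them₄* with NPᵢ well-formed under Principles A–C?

*them* is a pronoun, so Principle B applies: it must be free in its binding domain.
Binding domain of *them₄*: the matrix TP, whose subject is the students₁.
*the students₁* c-commands the pronoun within its binding domain → coindexation would violate Principle B.
*the surgeons₂*: the pronoun c-commands this R-expression → coindexation would violate Principle C on *the surgeons₂*.
*the lawyers₃* and the pronoun do not c-command one another → neither Principle B nor Principle C is at stake; coindexation permitted.

{3}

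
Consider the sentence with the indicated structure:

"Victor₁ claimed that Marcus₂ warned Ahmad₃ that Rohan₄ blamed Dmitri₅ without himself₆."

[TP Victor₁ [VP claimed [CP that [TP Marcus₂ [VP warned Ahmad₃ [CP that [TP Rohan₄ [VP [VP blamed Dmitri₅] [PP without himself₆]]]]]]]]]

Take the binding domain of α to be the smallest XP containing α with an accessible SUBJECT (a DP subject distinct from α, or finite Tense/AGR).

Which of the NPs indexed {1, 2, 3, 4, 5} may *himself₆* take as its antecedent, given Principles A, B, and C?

{4}

*himself* is an anaphor, so Principle A applies: it must be bound in its binding domain.
Binding domain of *himself₆*: the embedded TP, whose subject is Rohan₄.
*Victor₁* c-commands the anaphor but is outside its binding domain → cannot satisfy Principle A.
*Marcus₂* c-commands the anaphor but is outside its binding domain → cannot satisfy Principle A.
*Ahmad₃* c-commands the anaphor but is outside its binding domain → cannot satisfy Principle A.
*Rohan₄* c-commands the anaphor within its binding domain → licit binder.
*Dmitri₅* does not c-command the anaphor → cannot bind it.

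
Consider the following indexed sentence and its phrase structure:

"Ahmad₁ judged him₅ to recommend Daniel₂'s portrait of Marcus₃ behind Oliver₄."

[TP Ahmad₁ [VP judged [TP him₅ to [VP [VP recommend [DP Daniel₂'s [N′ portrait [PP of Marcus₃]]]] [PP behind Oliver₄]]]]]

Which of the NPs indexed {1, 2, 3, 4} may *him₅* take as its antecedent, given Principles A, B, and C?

*him* is a pronoun, so Principle B applies: it must be free in its binding domain.
Binding domain of *him₅*: the matrix TP, whose subject is Ahmad₁.
*Ahmad₁* c-commands the pronoun within its binding domain → coindexation would violate Principle B.
*Daniel₂*: the pronoun c-commands this R-expression → coindexation would violate Principle C on *Daniel₂*.
*Marcus₃*: the pronoun c-commands this R-expression → coindexation would violate Principle C on *Marcus₃*.
*Oliver₄*: the pronoun c-commands this R-expression → coindexation would violate Principle C on *Oliver₄*.

none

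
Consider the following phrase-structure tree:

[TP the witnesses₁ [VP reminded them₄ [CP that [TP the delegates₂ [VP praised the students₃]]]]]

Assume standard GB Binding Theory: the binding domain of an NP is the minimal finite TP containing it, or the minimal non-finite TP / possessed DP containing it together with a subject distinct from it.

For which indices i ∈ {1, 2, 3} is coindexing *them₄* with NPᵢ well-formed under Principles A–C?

*them* is a pronoun, so Principle B applies: it must be free in its binding domain.
Binding domain of *them₄*: the matrix TP, whose subject is the witnesses₁.
*the witnesses₁* c-commands the pronoun within its binding domain → coindexation would violate Principle B.
*the delegates₂*: the pronoun c-commands this R-expression → coindexation would violate Principle C on *the delegates₂*.
*the students₃*: the pronoun c-commands this R-expression → coindexation would violate Principle C on *the students₃*.

none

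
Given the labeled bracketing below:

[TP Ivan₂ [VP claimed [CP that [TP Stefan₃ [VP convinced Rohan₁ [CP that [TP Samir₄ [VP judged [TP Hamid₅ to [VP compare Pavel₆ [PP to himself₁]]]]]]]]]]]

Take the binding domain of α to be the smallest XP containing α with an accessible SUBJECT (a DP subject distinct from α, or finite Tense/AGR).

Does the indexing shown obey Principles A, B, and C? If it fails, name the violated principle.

Principle A

The two coindexed NPs are *Rohan₁* and *himself₁*.
*himself₁* is an anaphor. Principle A requires it to be bound within its binding domain — the embedded TP, whose subject is Hamid₅.
Within that domain it is c-commanded by *Hamid₅*, *Pavel₆*, none of which share its index.
*Rohan₁* does c-command the anaphor, but from outside its binding domain.
The anaphor is unbound in its domain → Principle A violation.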